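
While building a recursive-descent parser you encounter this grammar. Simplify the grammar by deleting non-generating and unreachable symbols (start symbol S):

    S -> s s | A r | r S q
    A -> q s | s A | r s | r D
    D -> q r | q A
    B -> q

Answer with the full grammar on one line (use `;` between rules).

Generating nonterminals: {A, B, D, S}.
Reachable from S after that: {A, D, S}.
Removed useless symbols: {B} and every production mentioning them.

S -> s s | A r | r S q; A -> q s | s A | r s | r D; D -> q r | q A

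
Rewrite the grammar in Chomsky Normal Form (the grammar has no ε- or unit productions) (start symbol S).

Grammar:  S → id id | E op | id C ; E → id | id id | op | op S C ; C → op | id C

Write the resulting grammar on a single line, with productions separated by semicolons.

Introduce a nonterminal for each terminal appearing in a rule of length ≥ 2: X1 → id, X2 → op.
Binarize each right-hand side of length ≥ 3 by chaining fresh nonterminals (Y1, Y2, …): affected rules were E → X2 S C.

S → X1 X1 | E X2 | X1 C; E → id | X1 X1 | op | X2 Y1; C → op | X1 C; X1 → id; X2 → op; Y1 → S C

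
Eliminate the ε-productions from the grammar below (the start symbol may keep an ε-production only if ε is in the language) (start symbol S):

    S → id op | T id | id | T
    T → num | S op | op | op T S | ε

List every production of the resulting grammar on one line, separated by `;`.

S → id op | T id | id | T | ε; T → num | S op | op | op T S | op T | op S

Nullable set = {S, T}.
ε ∈ L(G) since S is nullable, so keep S → ε.
Add the nullable-subset variants: S → T id gives T id | id. T → S op gives S op | op. T → op T S gives op T S | op T | op S.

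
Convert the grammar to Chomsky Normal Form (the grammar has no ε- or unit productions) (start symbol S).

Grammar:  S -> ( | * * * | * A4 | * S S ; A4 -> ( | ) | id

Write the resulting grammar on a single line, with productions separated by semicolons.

Introduce a nonterminal for each terminal appearing in a rule of length ≥ 2: X1 → *.
Binarize each right-hand side of length ≥ 3 by chaining fresh nonterminals (Y1, Y2, …): affected rules were S → X1 X1 X1; S → X1 S S.

S -> ( | X1 Y1 | X1 A4 | X1 Y2; A4 -> ( | ) | id; X1 -> *; Y1 -> X1 X1; Y2 -> S S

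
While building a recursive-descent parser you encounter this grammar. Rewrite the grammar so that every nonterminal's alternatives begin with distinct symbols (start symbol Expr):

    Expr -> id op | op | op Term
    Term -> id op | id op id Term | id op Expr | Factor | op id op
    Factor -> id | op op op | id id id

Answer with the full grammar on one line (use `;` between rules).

Expr -> id op | op Expr1; Term -> Factor | op id op | id op Term1; Factor -> op op op | id Factor1; Expr1 -> eps | Term; Term1 -> eps | id Term | Expr; Factor1 -> eps | id id

Expr has alternatives sharing prefix 'op': factor to Expr → op Expr1 with Expr1 → ε | Term.
Term has alternatives sharing prefix 'id op': factor to Term → id op Term1 with Term1 → ε | id Term | Expr.
Factor has alternatives sharing prefix 'id': factor to Factor → id Factor1 with Factor1 → ε | id id.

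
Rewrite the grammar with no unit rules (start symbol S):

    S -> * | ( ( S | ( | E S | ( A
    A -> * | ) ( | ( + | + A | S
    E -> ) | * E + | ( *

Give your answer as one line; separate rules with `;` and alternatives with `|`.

S -> * | ( ( S | ( | E S | ( A; A -> * | ( ( S | ( | E S | ( A | ) ( | ( + | + A; E -> ) | * E + | ( *

Unit pairs: A ⇒* {S}.
For every A with A ⇒* B via unit rules, add B's non-unit alternatives to A; then delete every rule of the form X → Y.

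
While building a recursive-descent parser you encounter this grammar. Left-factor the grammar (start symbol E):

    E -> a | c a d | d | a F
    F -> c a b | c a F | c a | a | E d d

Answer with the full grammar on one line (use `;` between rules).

E has alternatives sharing prefix 'a': factor to E → a E' with E' → ε | F.
F has alternatives sharing prefix 'c a': factor to F → c a F' with F' → b | F | ε.

E -> c a d | d | a E'; F -> a | E d d | c a F'; E' -> ε | F; F' -> b | F | ε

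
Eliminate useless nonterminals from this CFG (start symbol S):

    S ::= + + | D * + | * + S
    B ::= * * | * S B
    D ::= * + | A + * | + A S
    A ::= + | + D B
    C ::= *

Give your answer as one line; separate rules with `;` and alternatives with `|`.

Generating nonterminals: {A, B, C, D, S}.
Reachable from S after that: {A, B, D, S}.
Removed useless symbols: {C} and every production mentioning them.

S ::= + + | D * + | * + S; B ::= * * | * S B; D ::= * + | A + * | + A S; A ::= + | + D B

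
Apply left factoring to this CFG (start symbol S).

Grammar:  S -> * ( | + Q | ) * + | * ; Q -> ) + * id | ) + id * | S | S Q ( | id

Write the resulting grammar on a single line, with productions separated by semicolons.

S -> + Q | ) * + | * S'; Q -> id | ) + Q' | S Q''; S' -> ( | ε; Q' -> * id | id *; Q'' -> ε | Q (

S has alternatives sharing prefix '*': factor to S → * S' with S' → ( | ε.
Q has alternatives sharing prefix ') +': factor to Q → ) + Q' with Q' → * id | id *.
Q has alternatives sharing prefix 'S': factor to Q → S Q'' with Q'' → ε | Q (.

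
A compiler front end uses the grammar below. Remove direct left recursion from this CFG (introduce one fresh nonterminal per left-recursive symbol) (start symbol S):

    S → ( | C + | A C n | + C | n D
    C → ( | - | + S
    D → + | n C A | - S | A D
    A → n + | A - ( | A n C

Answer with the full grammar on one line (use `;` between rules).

S → ( | C + | A C n | + C | n D; C → ( | - | + S; D → + | n C A | - S | A D; A → n + A'; A' → - ( A' | n C A' | ε

Left recursion appears on A.
For A: α = {- (, n C}, β = {n +}. Rewrite as A → β A' and A' → α A' | ε.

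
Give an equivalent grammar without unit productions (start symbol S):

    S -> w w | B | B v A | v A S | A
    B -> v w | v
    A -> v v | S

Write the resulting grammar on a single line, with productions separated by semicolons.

Unit pairs: A ⇒* {B, S}; S ⇒* {A, B}.
For each unit pair (A, B), copy every non-unit production of B to A, then drop all unit productions.

S -> v w | v | w w | B v A | v A S | v v; B -> v w | v; A -> v w | v | w w | B v A | v A S | v v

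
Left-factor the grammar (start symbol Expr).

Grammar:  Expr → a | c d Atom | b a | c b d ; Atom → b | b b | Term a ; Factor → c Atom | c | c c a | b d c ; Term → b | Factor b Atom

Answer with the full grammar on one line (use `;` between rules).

Expr has alternatives sharing prefix 'c': factor to Expr → c Expr1 with Expr1 → d Atom | b d.
Atom has alternatives sharing prefix 'b': factor to Atom → b Atom1 with Atom1 → ε | b.
Factor has alternatives sharing prefix 'c': factor to Factor → c Factor1 with Factor1 → Atom | ε | c a.

Expr → a | b a | c Expr1; Atom → Term a | b Atom1; Factor → b d c | c Factor1; Term → b | Factor b Atom; Expr1 → d Atom | b d; Atom1 → ε | b; Factor1 → Atom | ε | c a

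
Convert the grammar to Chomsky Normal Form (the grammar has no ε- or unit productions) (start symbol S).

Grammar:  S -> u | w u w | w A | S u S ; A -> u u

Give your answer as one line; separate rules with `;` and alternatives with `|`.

S -> u | X1 Y1 | X1 A | S Y2; A -> X2 X2; X1 -> w; X2 -> u; Y1 -> X2 X1; Y2 -> X2 S

Introduce a nonterminal for each terminal appearing in a rule of length ≥ 2: X1 → w, X2 → u.
Binarize each right-hand side of length ≥ 3 by chaining fresh nonterminals (Y1, Y2, …): affected rules were S → X1 X2 X1; S → S X2 S.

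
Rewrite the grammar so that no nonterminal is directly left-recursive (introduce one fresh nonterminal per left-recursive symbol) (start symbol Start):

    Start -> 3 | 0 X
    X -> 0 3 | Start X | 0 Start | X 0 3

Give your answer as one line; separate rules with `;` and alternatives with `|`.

Left recursion appears on X.
For X: α = {0 3}, β = {0 3, Start X, 0 Start}. Rewrite as X → β X1 and X1 → α X1 | ε.

Start -> 3 | 0 X; X -> 0 3 X1 | Start X X1 | 0 Start X1; X1 -> 0 3 X1 | ε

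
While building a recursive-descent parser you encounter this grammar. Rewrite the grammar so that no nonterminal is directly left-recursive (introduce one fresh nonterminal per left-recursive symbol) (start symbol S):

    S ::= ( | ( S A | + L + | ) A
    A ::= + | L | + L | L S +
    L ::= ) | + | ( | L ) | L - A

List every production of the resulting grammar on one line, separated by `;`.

L is directly left-recursive.
For L: α = {), - A}, β = {), +, (}. Rewrite as L → β L' and L' → α L' | ε.

S ::= ( | ( S A | + L + | ) A; A ::= + | L | + L | L S +; L ::= ) L' | + L' | ( L'; L' ::= ) L' | - A L' | ε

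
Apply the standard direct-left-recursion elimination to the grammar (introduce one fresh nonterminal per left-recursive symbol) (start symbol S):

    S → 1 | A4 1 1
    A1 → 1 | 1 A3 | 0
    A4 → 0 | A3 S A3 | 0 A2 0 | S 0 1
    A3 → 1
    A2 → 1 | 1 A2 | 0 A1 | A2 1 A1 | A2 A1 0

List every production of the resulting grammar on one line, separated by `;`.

Directly left-recursive nonterminal: A2.
For A2: α = {1 A1, A1 0}, β = {1, 1 A2, 0 A1}. Rewrite as A2 → β A2' and A2' → α A2' | ε.

S → 1 | A4 1 1; A1 → 1 | 1 A3 | 0; A4 → 0 | A3 S A3 | 0 A2 0 | S 0 1; A3 → 1; A2 → 1 A2' | 1 A2 A2' | 0 A1 A2'; A2' → 1 A1 A2' | A1 0 A2' | epsilon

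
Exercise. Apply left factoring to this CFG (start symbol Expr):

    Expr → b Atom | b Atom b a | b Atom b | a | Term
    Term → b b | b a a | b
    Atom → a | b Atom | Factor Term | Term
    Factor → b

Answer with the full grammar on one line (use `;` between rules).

Expr → a | Term | b Atom Expr1; Term → b Term1; Atom → a | b Atom | Factor Term | Term; Factor → b; Expr1 → ε | b Expr11; Term1 → b | a a | ε; Expr11 → a | ε

Expr has alternatives sharing prefix 'b Atom': factor to Expr → b Atom Expr1 with Expr1 → ε | b a | b.
Term has alternatives sharing prefix 'b': factor to Term → b Term1 with Term1 → b | a a | ε.
Expr1 has alternatives sharing prefix 'b': factor to Expr1 → b Expr11 with Expr11 → a | ε.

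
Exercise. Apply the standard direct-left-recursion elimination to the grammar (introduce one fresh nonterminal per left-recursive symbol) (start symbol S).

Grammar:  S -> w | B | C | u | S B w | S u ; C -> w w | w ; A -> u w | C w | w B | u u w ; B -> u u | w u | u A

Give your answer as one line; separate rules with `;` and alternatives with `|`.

Directly left-recursive nonterminal: S.
For S: α = {B w, u}, β = {w, B, C, u}. Rewrite as S → β S' and S' → α S' | ε.

S -> w S' | B S' | C S' | u S'; C -> w w | w; A -> u w | C w | w B | u u w; B -> u u | w u | u A; S' -> B w S' | u S' | ε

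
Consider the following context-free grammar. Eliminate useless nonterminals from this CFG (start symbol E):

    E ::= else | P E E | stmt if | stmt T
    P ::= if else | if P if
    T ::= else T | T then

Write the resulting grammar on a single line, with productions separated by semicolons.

Generating nonterminals: {E, P}.
Reachable from E after that: {E, P}.
Removed useless symbols: {T} and every production mentioning them.

E ::= else | P E E | stmt if; P ::= if else | if P if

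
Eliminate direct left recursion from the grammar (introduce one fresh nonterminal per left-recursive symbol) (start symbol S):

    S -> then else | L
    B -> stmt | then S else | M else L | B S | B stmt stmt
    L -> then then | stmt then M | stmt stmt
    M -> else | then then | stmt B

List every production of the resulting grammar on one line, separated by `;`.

S -> then else | L; B -> stmt B' | then S else B' | M else L B'; L -> then then | stmt then M | stmt stmt; M -> else | then then | stmt B; B' -> S B' | stmt stmt B' | ε

Directly left-recursive nonterminal: B.
For B: α = {S, stmt stmt}, β = {stmt, then S else, M else L}. Rewrite as B → β B' and B' → α B' | ε.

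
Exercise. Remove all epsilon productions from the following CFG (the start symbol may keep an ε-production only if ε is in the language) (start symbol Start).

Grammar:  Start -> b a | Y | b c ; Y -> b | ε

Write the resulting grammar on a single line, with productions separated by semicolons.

The nullable symbols are {Start, Y}.
ε ∈ L(G) since Start is nullable, so keep Start → ε.

Start -> b a | Y | b c | ε; Y -> b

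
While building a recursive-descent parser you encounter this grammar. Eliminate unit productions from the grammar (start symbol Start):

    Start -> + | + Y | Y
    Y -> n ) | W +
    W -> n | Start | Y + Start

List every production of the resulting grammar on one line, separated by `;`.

Unit pairs: Start ⇒* {Y}; W ⇒* {Start, Y}.
Replace each nonterminal's rules with the union of the non-unit rules of every nonterminal it unit-derives.

Start -> + | + Y | n ) | W +; Y -> n ) | W +; W -> + | + Y | n ) | W + | n | Y + Start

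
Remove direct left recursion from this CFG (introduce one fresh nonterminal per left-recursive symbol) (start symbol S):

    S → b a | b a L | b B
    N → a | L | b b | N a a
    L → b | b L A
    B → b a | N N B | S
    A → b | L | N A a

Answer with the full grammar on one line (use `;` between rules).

S → b a | b a L | b B; N → a N' | L N' | b b N'; L → b | b L A; B → b a | N N B | S; A → b | L | N A a; N' → a a N' | ε

N is directly left-recursive.
For N: α = {a a}, β = {a, L, b b}. Rewrite as N → β N' and N' → α N' | ε.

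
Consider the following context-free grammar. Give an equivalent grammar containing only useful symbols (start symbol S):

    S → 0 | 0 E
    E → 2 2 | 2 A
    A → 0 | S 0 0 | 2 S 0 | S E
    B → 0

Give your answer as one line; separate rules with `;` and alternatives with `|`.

S → 0 | 0 E; E → 2 2 | 2 A; A → 0 | S 0 0 | 2 S 0 | S E

Generating nonterminals: {A, B, E, S}.
Reachable from S after that: {A, E, S}.
Removed useless symbols: {B} and every production mentioning them.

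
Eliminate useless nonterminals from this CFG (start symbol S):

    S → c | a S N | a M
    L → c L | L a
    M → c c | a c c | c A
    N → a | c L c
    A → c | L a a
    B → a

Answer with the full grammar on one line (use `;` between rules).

S → c | a S N | a M; M → c c | a c c | c A; N → a; A → c

Generating nonterminals: {A, B, M, N, S}.
Reachable from S after that: {A, M, N, S}.
Removed useless symbols: {B, L} and every production mentioning them.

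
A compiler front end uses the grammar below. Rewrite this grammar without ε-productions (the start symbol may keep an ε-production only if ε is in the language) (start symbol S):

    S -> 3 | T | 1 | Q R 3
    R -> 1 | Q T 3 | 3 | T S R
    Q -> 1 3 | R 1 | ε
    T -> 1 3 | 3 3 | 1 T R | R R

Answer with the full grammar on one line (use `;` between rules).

Nullable set = {Q}.
ε ∉ L(G), so no ε-production is kept.
Expand every rule over subsets of its nullable positions: S → Q R 3 gives Q R 3 | R 3. R → Q T 3 gives Q T 3 | T 3.

S -> 3 | T | 1 | Q R 3 | R 3; R -> 1 | Q T 3 | T 3 | 3 | T S R; Q -> 1 3 | R 1; T -> 1 3 | 3 3 | 1 T R | R R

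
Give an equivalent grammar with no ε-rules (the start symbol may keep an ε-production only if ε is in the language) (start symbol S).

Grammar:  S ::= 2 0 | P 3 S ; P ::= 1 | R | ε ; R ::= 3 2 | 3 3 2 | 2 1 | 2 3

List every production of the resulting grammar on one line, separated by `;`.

The nullable symbols are {P}.
ε ∉ L(G), so no ε-production is kept.
Add the nullable-subset variants: S → P 3 S gives P 3 S | 3 S.

S ::= 2 0 | P 3 S | 3 S; P ::= 1 | R; R ::= 3 2 | 3 3 2 | 2 1 | 2 3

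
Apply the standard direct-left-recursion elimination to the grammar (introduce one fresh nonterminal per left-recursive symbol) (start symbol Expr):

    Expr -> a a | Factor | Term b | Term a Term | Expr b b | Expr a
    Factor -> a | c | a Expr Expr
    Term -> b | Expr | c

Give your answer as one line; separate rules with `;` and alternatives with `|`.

Expr is directly left-recursive.
For Expr: α = {b b, a}, β = {a a, Factor, Term b, Term a Term}. Rewrite as Expr → β Expr1 and Expr1 → α Expr1 | ε.

Expr -> a a Expr1 | Factor Expr1 | Term b Expr1 | Term a Term Expr1; Factor -> a | c | a Expr Expr; Term -> b | Expr | c; Expr1 -> b b Expr1 | a Expr1 | ε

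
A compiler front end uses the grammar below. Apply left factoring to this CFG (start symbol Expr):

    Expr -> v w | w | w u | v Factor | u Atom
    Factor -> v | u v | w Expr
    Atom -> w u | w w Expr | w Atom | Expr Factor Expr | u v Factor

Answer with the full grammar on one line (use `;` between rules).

Expr -> u Atom | v Expr1 | w Expr2; Factor -> v | u v | w Expr; Atom -> Expr Factor Expr | u v Factor | w Atom1; Expr1 -> w | Factor; Expr2 -> ε | u; Atom1 -> u | w Expr | Atom

Expr has alternatives sharing prefix 'v': factor to Expr → v Expr1 with Expr1 → w | Factor.
Expr has alternatives sharing prefix 'w': factor to Expr → w Expr2 with Expr2 → ε | u.
Atom has alternatives sharing prefix 'w': factor to Atom → w Atom1 with Atom1 → u | w Expr | Atom.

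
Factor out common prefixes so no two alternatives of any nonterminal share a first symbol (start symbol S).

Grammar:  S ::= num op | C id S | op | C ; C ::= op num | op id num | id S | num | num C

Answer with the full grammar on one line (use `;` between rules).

S has alternatives sharing prefix 'C': factor to S → C S' with S' → id S | ε.
C has alternatives sharing prefix 'op': factor to C → op C' with C' → num | id num.
C has alternatives sharing prefix 'num': factor to C → num C'' with C'' → ε | C.

S ::= num op | op | C S'; C ::= id S | op C' | num C''; S' ::= id S | ε; C' ::= num | id num; C'' ::= ε | C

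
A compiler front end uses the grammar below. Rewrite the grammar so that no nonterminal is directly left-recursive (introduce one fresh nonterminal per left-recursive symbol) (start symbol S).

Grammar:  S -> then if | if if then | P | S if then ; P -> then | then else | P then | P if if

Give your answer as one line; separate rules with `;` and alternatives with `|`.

S -> then if S' | if if then S' | P S'; P -> then P' | then else P'; S' -> if then S' | ε; P' -> then P' | if if P' | ε

S, P are directly left-recursive.
For S: α = {if then}, β = {then if, if if then, P}. Rewrite as S → β S' and S' → α S' | ε.
For P: α = {then, if if}, β = {then, then else}. Rewrite as P → β P' and P' → α P' | ε.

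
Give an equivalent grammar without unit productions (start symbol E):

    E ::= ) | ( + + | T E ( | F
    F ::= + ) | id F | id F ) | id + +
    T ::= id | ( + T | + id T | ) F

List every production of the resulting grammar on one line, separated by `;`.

Unit pairs: E ⇒* {F}.
Replace each nonterminal's rules with the union of the non-unit rules of every nonterminal it unit-derives.

E ::= ) | ( + + | T E ( | + ) | id F | id F ) | id + +; F ::= + ) | id F | id F ) | id + +; T ::= id | ( + T | + id T | ) F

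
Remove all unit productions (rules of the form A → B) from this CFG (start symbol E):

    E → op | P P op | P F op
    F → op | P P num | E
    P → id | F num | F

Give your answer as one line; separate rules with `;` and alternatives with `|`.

E → op | P P op | P F op; F → op | P P op | P F op | P P num; P → op | P P op | P F op | P P num | id | F num

Unit pairs: F ⇒* {E}; P ⇒* {E, F}.
Replace each nonterminal's rules with the union of the non-unit rules of every nonterminal it unit-derives.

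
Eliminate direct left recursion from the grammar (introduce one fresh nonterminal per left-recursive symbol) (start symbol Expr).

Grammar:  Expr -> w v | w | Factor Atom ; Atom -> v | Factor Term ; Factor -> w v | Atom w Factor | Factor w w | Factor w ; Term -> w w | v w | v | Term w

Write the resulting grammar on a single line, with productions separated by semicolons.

Expr -> w v | w | Factor Atom; Atom -> v | Factor Term; Factor -> w v Factor1 | Atom w Factor Factor1; Term -> w w Term1 | v w Term1 | v Term1; Factor1 -> w w Factor1 | w Factor1 | ε; Term1 -> w Term1 | ε

Left recursion appears on Factor, Term.
For Factor: α = {w w, w}, β = {w v, Atom w Factor}. Rewrite as Factor → β Factor1 and Factor1 → α Factor1 | ε.
For Term: α = {w}, β = {w w, v w, v}. Rewrite as Term → β Term1 and Term1 → α Term1 | ε.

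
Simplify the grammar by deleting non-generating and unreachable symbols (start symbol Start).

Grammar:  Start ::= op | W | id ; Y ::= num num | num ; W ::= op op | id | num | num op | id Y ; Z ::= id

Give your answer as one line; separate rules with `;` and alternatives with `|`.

Generating nonterminals: {Start, W, Y, Z}.
Reachable from Start after that: {Start, W, Y}.
Removed useless symbols: {Z} and every production mentioning them.

Start ::= op | W | id; Y ::= num num | num; W ::= op op | id | num | num op | id Y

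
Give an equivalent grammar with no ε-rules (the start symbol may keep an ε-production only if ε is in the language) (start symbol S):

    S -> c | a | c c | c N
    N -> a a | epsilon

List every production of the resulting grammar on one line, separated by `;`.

S -> c | a | c c | c N; N -> a a

Nullable nonterminals: {N}.
ε ∉ L(G), so no ε-production is kept.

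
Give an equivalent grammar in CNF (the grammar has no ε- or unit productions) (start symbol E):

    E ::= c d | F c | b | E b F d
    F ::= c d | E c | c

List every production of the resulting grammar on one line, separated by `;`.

Introduce a nonterminal for each terminal appearing in a rule of length ≥ 2: X1 → c, X2 → d, X3 → b.
Binarize each right-hand side of length ≥ 3 by chaining fresh nonterminals (Y1, Y2, …): affected rules were E → E X3 F X2.

E ::= X1 X2 | F X1 | b | E Y1; F ::= X1 X2 | E X1 | c; X1 ::= c; X2 ::= d; X3 ::= b; Y1 ::= X3 Y2; Y2 ::= F X2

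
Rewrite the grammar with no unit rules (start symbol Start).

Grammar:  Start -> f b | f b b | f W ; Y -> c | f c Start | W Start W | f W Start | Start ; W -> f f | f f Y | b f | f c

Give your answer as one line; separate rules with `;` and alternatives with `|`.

Unit pairs: Y ⇒* {Start}.
Replace each nonterminal's rules with the union of the non-unit rules of every nonterminal it unit-derives.

Start -> f b | f b b | f W; Y -> f b | f b b | f W | c | f c Start | W Start W | f W Start; W -> f f | f f Y | b f | f c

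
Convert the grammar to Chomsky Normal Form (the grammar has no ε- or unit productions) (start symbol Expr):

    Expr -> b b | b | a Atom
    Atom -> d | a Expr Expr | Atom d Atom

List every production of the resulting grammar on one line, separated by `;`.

Introduce a nonterminal for each terminal appearing in a rule of length ≥ 2: X1 → b, X2 → a, X3 → d.
Binarize each right-hand side of length ≥ 3 by chaining fresh nonterminals (Y1, Y2, …): affected rules were Atom → X2 Expr Expr; Atom → Atom X3 Atom.

Expr -> X1 X1 | b | X2 Atom; Atom -> d | X2 Y1 | Atom Y2; X1 -> b; X2 -> a; X3 -> d; Y1 -> Expr Expr; Y2 -> X3 Atom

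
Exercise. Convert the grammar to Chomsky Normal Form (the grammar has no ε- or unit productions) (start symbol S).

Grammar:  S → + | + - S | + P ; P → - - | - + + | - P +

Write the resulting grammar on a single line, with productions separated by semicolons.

S → + | X1 Y1 | X1 P; P → X2 X2 | X2 Y2 | X2 Y3; X1 → +; X2 → -; Y1 → X2 S; Y2 → X1 X1; Y3 → P X1

Introduce a nonterminal for each terminal appearing in a rule of length ≥ 2: X1 → +, X2 → -.
Binarize each right-hand side of length ≥ 3 by chaining fresh nonterminals (Y1, Y2, …): affected rules were S → X1 X2 S; P → X2 X1 X1; P → X2 P X1.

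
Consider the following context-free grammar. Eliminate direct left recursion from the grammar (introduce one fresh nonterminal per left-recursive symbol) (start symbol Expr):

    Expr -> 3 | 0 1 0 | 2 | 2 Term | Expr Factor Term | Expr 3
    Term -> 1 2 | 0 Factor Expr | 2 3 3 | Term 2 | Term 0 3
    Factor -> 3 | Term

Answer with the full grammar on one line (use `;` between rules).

Expr -> 3 Expr1 | 0 1 0 Expr1 | 2 Expr1 | 2 Term Expr1; Term -> 1 2 Term1 | 0 Factor Expr Term1 | 2 3 3 Term1; Factor -> 3 | Term; Expr1 -> Factor Term Expr1 | 3 Expr1 | ε; Term1 -> 2 Term1 | 0 3 Term1 | ε

Directly left-recursive nonterminals: Expr, Term.
For Expr: α = {Factor Term, 3}, β = {3, 0 1 0, 2, 2 Term}. Rewrite as Expr → β Expr1 and Expr1 → α Expr1 | ε.
For Term: α = {2, 0 3}, β = {1 2, 0 Factor Expr, 2 3 3}. Rewrite as Term → β Term1 and Term1 → α Term1 | ε.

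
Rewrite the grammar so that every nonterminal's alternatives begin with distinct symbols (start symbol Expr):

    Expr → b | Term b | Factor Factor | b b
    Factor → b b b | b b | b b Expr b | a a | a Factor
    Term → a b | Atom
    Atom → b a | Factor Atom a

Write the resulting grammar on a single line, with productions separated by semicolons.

Expr has alternatives sharing prefix 'b': factor to Expr → b Expr1 with Expr1 → ε | b.
Factor has alternatives sharing prefix 'b b': factor to Factor → b b Factor1 with Factor1 → b | ε | Expr b.
Factor has alternatives sharing prefix 'a': factor to Factor → a Factor2 with Factor2 → a | Factor.

Expr → Term b | Factor Factor | b Expr1; Factor → b b Factor1 | a Factor2; Term → a b | Atom; Atom → b a | Factor Atom a; Expr1 → ε | b; Factor1 → b | ε | Expr b; Factor2 → a | Factor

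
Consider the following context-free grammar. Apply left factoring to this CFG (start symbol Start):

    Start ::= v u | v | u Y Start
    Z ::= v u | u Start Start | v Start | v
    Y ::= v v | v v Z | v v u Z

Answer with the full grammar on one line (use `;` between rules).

Start ::= u Y Start | v Start1; Z ::= u Start Start | v Z1; Y ::= v v Y1; Start1 ::= u | ε; Z1 ::= u | Start | ε; Y1 ::= ε | Z | u Z

Start has alternatives sharing prefix 'v': factor to Start → v Start1 with Start1 → u | ε.
Z has alternatives sharing prefix 'v': factor to Z → v Z1 with Z1 → u | Start | ε.
Y has alternatives sharing prefix 'v v': factor to Y → v v Y1 with Y1 → ε | Z | u Z.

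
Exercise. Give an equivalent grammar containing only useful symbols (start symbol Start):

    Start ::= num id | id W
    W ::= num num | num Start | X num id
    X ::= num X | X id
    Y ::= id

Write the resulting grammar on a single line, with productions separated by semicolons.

Start ::= num id | id W; W ::= num num | num Start

Generating nonterminals: {Start, W, Y}.
Reachable from Start after that: {Start, W}.
Removed useless symbols: {X, Y} and every production mentioning them.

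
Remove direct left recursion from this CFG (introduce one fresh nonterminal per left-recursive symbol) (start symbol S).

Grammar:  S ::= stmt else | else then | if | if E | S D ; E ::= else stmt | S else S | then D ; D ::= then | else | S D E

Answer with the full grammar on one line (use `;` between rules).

S ::= stmt else S' | else then S' | if S' | if E S'; E ::= else stmt | S else S | then D; D ::= then | else | S D E; S' ::= D S' | epsilon

Directly left-recursive nonterminal: S.
For S: α = {D}, β = {stmt else, else then, if, if E}. Rewrite as S → β S' and S' → α S' | ε.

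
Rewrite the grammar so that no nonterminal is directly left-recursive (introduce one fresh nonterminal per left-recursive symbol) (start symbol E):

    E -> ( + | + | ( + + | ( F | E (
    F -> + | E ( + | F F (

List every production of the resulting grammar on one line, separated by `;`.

Left recursion appears on E, F.
For E: α = {(}, β = {( +, +, ( + +, ( F}. Rewrite as E → β E' and E' → α E' | ε.
For F: α = {F (}, β = {+, E ( +}. Rewrite as F → β F' and F' → α F' | ε.

E -> ( + E' | + E' | ( + + E' | ( F E'; F -> + F' | E ( + F'; E' -> ( E' | ε; F' -> F ( F' | ε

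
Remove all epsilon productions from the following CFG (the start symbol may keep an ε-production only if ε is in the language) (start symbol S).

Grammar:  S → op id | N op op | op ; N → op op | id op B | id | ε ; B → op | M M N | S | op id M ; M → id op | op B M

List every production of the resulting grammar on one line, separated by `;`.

S → op id | N op op | op op | op; N → op op | id op B | id; B → op | M M N | M M | S | op id M; M → id op | op B M

Nullable set = {N}.
ε ∉ L(G), so no ε-production is kept.
Expand every rule over subsets of its nullable positions: S → N op op gives N op op | op op. B → M M N gives M M N | M M.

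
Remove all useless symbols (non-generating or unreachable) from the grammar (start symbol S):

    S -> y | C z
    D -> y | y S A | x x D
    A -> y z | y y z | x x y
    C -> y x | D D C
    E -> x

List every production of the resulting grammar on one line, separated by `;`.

S -> y | C z; D -> y | y S A | x x D; A -> y z | y y z | x x y; C -> y x | D D C

Generating nonterminals: {A, C, D, E, S}.
Reachable from S after that: {A, C, D, S}.
Removed useless symbols: {E} and every production mentioning them.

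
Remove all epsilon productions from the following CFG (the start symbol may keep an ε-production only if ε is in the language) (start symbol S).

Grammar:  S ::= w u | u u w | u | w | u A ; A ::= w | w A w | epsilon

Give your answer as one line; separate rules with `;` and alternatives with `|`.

The nullable symbols are {A}.
ε ∉ L(G), so no ε-production is kept.
Add the nullable-subset variants: A → w A w gives w A w | w w.

S ::= w u | u u w | u | w | u A; A ::= w | w A w | w w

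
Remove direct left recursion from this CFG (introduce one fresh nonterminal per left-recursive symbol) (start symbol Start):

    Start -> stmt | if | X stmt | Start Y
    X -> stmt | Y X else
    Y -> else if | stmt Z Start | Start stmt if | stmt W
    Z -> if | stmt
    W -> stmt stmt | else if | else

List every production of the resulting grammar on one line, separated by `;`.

Directly left-recursive nonterminal: Start.
For Start: α = {Y}, β = {stmt, if, X stmt}. Rewrite as Start → β Start1 and Start1 → α Start1 | ε.

Start -> stmt Start1 | if Start1 | X stmt Start1; X -> stmt | Y X else; Y -> else if | stmt Z Start | Start stmt if | stmt W; Z -> if | stmt; W -> stmt stmt | else if | else; Start1 -> Y Start1 | ε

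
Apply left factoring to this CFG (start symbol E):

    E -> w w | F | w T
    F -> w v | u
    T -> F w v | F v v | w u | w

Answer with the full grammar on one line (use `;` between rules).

E has alternatives sharing prefix 'w': factor to E → w E' with E' → w | T.
T has alternatives sharing prefix 'F': factor to T → F T' with T' → w v | v v.
T has alternatives sharing prefix 'w': factor to T → w T'' with T'' → u | ε.

E -> F | w E'; F -> w v | u; T -> F T' | w T''; E' -> w | T; T' -> w v | v v; T'' -> u | ε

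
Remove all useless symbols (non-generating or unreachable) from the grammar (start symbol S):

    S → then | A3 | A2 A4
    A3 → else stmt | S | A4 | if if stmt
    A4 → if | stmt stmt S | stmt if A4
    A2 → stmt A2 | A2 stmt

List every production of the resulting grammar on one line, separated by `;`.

S → then | A3; A3 → else stmt | S | A4 | if if stmt; A4 → if | stmt stmt S | stmt if A4

Generating nonterminals: {A3, A4, S}.
Reachable from S after that: {A3, A4, S}.
Removed useless symbols: {A2} and every production mentioning them.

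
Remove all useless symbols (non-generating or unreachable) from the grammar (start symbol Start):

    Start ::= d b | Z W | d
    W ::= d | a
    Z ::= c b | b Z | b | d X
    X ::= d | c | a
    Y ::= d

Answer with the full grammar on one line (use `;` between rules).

Generating nonterminals: {Start, W, X, Y, Z}.
Reachable from Start after that: {Start, W, X, Z}.
Removed useless symbols: {Y} and every production mentioning them.

Start ::= d b | Z W | d; W ::= d | a; Z ::= c b | b Z | b | d X; X ::= d | c | a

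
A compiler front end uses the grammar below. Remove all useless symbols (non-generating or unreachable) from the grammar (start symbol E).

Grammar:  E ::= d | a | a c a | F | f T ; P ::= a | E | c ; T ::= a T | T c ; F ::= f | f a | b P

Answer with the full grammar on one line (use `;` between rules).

E ::= d | a | a c a | F; P ::= a | E | c; F ::= f | f a | b P

Generating nonterminals: {E, F, P}.
Reachable from E after that: {E, F, P}.
Removed useless symbols: {T} and every production mentioning them.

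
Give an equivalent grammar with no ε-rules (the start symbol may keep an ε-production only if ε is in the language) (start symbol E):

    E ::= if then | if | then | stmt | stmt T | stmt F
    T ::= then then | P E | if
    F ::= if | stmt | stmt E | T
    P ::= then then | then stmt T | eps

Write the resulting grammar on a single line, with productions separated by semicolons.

Nullable nonterminals: {P}.
ε ∉ L(G), so no ε-production is kept.
Add the nullable-subset variants: T → P E gives P E | E.

E ::= if then | if | then | stmt | stmt T | stmt F; T ::= then then | P E | E | if; F ::= if | stmt | stmt E | T; P ::= then then | then stmt T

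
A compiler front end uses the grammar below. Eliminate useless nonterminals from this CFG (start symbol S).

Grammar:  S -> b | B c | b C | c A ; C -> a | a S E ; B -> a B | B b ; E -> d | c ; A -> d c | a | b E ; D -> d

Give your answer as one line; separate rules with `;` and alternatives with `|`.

S -> b | b C | c A; C -> a | a S E; E -> d | c; A -> d c | a | b E

Generating nonterminals: {A, C, D, E, S}.
Reachable from S after that: {A, C, E, S}.
Removed useless symbols: {B, D} and every production mentioning them.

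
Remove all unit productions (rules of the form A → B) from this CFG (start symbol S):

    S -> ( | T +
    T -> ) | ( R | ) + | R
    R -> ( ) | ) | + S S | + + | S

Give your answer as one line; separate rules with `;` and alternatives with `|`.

Unit pairs: R ⇒* {S}; T ⇒* {R, S}.
For each unit pair (A, B), copy every non-unit production of B to A, then drop all unit productions.

S -> ( | T +; T -> ( | T + | ( ) | ) | + S S | + + | ( R | ) +; R -> ( | T + | ( ) | ) | + S S | + +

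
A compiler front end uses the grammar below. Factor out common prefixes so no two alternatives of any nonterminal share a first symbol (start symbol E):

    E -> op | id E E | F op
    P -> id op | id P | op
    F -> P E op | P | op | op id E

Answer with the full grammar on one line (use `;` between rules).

E -> op | id E E | F op; P -> op | id P'; F -> P F' | op F''; P' -> op | P; F' -> E op | ε; F'' -> ε | id E

P has alternatives sharing prefix 'id': factor to P → id P' with P' → op | P.
F has alternatives sharing prefix 'P': factor to F → P F' with F' → E op | ε.
F has alternatives sharing prefix 'op': factor to F → op F'' with F'' → ε | id E.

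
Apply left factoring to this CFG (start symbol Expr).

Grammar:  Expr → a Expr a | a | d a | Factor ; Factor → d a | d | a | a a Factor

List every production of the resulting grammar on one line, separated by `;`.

Expr → d a | Factor | a Expr1; Factor → d Factor1 | a Factor2; Expr1 → Expr a | ε; Factor1 → a | ε; Factor2 → ε | a Factor

Expr has alternatives sharing prefix 'a': factor to Expr → a Expr1 with Expr1 → Expr a | ε.
Factor has alternatives sharing prefix 'd': factor to Factor → d Factor1 with Factor1 → a | ε.
Factor has alternatives sharing prefix 'a': factor to Factor → a Factor2 with Factor2 → ε | a Factor.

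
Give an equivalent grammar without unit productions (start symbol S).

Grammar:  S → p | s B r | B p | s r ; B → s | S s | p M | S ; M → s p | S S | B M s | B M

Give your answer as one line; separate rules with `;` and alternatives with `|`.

Unit pairs: B ⇒* {S}.
Replace each nonterminal's rules with the union of the non-unit rules of every nonterminal it unit-derives.

S → p | s B r | B p | s r; B → s | S s | p M | p | s B r | B p | s r; M → s p | S S | B M s | B M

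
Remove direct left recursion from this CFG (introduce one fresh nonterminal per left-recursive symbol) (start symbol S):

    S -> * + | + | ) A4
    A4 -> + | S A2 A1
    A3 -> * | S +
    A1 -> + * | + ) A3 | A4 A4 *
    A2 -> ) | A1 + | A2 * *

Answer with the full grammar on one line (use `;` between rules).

S -> * + | + | ) A4; A4 -> + | S A2 A1; A3 -> * | S +; A1 -> + * | + ) A3 | A4 A4 *; A2 -> ) A2' | A1 + A2'; A2' -> * * A2' | ε

Directly left-recursive nonterminal: A2.
For A2: α = {* *}, β = {), A1 +}. Rewrite as A2 → β A2' and A2' → α A2' | ε.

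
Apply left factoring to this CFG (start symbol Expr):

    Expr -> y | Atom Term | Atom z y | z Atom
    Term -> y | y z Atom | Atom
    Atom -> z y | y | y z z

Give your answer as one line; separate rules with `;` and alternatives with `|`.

Expr has alternatives sharing prefix 'Atom': factor to Expr → Atom Expr1 with Expr1 → Term | z y.
Term has alternatives sharing prefix 'y': factor to Term → y Term1 with Term1 → ε | z Atom.
Atom has alternatives sharing prefix 'y': factor to Atom → y Atom1 with Atom1 → ε | z z.

Expr -> y | z Atom | Atom Expr1; Term -> Atom | y Term1; Atom -> z y | y Atom1; Expr1 -> Term | z y; Term1 -> ε | z Atom; Atom1 -> ε | z z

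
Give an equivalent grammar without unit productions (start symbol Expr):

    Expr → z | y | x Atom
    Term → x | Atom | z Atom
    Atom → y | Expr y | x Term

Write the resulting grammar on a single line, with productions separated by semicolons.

Expr → z | y | x Atom; Term → x | z Atom | y | Expr y | x Term; Atom → y | Expr y | x Term

Unit pairs: Term ⇒* {Atom}.
For every A with A ⇒* B via unit rules, add B's non-unit alternatives to A; then delete every rule of the form X → Y.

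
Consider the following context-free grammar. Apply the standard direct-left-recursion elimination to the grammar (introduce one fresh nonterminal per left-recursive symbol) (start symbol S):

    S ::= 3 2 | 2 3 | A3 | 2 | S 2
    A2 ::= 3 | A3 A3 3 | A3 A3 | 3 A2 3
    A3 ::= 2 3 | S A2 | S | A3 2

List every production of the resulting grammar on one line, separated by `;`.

S, A3 are directly left-recursive.
For S: α = {2}, β = {3 2, 2 3, A3, 2}. Rewrite as S → β S' and S' → α S' | ε.
For A3: α = {2}, β = {2 3, S A2, S}. Rewrite as A3 → β A3' and A3' → α A3' | ε.

S ::= 3 2 S' | 2 3 S' | A3 S' | 2 S'; A2 ::= 3 | A3 A3 3 | A3 A3 | 3 A2 3; A3 ::= 2 3 A3' | S A2 A3' | S A3'; S' ::= 2 S' | epsilon; A3' ::= 2 A3' | epsilon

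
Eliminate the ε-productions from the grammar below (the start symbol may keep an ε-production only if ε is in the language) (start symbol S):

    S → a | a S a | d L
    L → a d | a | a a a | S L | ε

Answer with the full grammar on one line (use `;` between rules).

S → a | a S a | d L | d; L → a d | a | a a a | S L | S

Nullable set = {L}.
ε ∉ L(G), so no ε-production is kept.
Add the nullable-subset variants: S → d L gives d L | d. L → S L gives S L | S.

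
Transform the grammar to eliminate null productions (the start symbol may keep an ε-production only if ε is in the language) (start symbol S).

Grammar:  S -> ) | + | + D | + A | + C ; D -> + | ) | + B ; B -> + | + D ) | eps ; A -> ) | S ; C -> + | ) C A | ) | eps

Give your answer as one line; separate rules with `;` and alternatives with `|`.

The nullable symbols are {B, C}.
ε ∉ L(G), so no ε-production is kept.
For each production, add variants omitting each subset of nullable occurrences: C → ) C A gives ) C A | ) A.

S -> ) | + | + D | + A | + C; D -> + | ) | + B; B -> + | + D ); A -> ) | S; C -> + | ) C A | ) A | )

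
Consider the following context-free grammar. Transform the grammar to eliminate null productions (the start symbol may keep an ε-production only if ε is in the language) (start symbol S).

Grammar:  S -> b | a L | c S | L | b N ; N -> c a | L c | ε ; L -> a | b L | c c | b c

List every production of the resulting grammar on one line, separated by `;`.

S -> b | a L | c S | L | b N; N -> c a | L c; L -> a | b L | c c | b c

The nullable symbols are {N}.
ε ∉ L(G), so no ε-production is kept.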